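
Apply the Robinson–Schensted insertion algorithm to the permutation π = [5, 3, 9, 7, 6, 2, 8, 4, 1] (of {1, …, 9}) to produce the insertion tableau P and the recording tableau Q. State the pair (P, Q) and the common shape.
P = [1, 4, 8] / [2, 6] / [3, 7] / [5] / [9];  Q = [1, 3, 7] / [2, 4] / [5, 8] / [6] / [9];  common shape = (3, 2, 2, 1, 1)

Row-insert the values π_1, π_2, … into P one at a time, bumping the leftmost entry strictly greater than the inserted value down to the next row. The recording tableau Q records, in position (i, j), the step at which that cell was added to P.
  Insert 5 (step 1): P = [5];  Q = [1]
  Insert 3 (step 2): P = [3] / [5];  Q = [1] / [2]
  Insert 9 (step 3): P = [3, 9] / [5];  Q = [1, 3] / [2]
  Insert 7 (step 4): P = [3, 7] / [5, 9];  Q = [1, 3] / [2, 4]
  Insert 6 (step 5): P = [3, 6] / [5, 7] / [9];  Q = [1, 3] / [2, 4] / [5]
  Insert 2 (step 6): P = [2, 6] / [3, 7] / [5] / [9];  Q = [1, 3] / [2, 4] / [5] / [6]
  Insert 8 (step 7): P = [2, 6, 8] / [3, 7] / [5] / [9];  Q = [1, 3, 7] / [2, 4] / [5] / [6]
  Insert 4 (step 8): P = [2, 4, 8] / [3, 6] / [5, 7] / [9];  Q = [1, 3, 7] / [2, 4] / [5, 8] / [6]
  Insert 1 (step 9): P = [1, 4, 8] / [2, 6] / [3, 7] / [5] / [9];  Q = [1, 3, 7] / [2, 4] / [5, 8] / [6] / [9]
Final shape: (3, 2, 2, 1, 1).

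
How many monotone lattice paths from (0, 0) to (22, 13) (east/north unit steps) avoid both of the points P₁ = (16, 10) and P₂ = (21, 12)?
Number of paths = 543610290

Inclusion–exclusion. Total paths: C(35, 22) = 1476337800. Through P₁: C(26, 16)·C(9, 6) = 446185740. Through P₂: C(33, 21)·C(2, 1) = 709634640. Since P₁ is strictly southwest of P₂, a monotone path through both must visit P₁ then P₂; paths through both = C(26, 16)·C(7, 5)·C(2, 1) = 223092870. Avoid both = 1476337800 − 446185740 − 709634640 + 223092870 = 543610290.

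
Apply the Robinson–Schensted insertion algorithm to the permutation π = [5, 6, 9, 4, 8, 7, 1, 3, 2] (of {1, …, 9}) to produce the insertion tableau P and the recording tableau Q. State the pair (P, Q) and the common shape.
P = [1, 2, 7] / [3, 6] / [4, 8] / [5] / [9];  Q = [1, 2, 3] / [4, 5] / [6, 8] / [7] / [9];  common shape = (3, 2, 2, 1, 1)

Row-insert the values π_1, π_2, … into P one at a time, bumping the leftmost entry strictly greater than the inserted value down to the next row. The recording tableau Q records, in position (i, j), the step at which that cell was added to P.
  Insert 5 (step 1): P = [5];  Q = [1]
  Insert 6 (step 2): P = [5, 6];  Q = [1, 2]
  Insert 9 (step 3): P = [5, 6, 9];  Q = [1, 2, 3]
  Insert 4 (step 4): P = [4, 6, 9] / [5];  Q = [1, 2, 3] / [4]
  Insert 8 (step 5): P = [4, 6, 8] / [5, 9];  Q = [1, 2, 3] / [4, 5]
  Insert 7 (step 6): P = [4, 6, 7] / [5, 8] / [9];  Q = [1, 2, 3] / [4, 5] / [6]
  Insert 1 (step 7): P = [1, 6, 7] / [4, 8] / [5] / [9];  Q = [1, 2, 3] / [4, 5] / [6] / [7]
  Insert 3 (step 8): P = [1, 3, 7] / [4, 6] / [5, 8] / [9];  Q = [1, 2, 3] / [4, 5] / [6, 8] / [7]
  Insert 2 (step 9): P = [1, 2, 7] / [3, 6] / [4, 8] / [5] / [9];  Q = [1, 2, 3] / [4, 5] / [6, 8] / [7] / [9]
Final shape: (3, 2, 2, 1, 1).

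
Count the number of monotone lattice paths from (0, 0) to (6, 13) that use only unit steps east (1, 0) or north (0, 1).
Number of paths = 27132

A monotone lattice path from (0, 0) to (6, 13) consists of 6 east steps and 13 north steps in some order, so it is determined by which 6 of the 19 steps are east. The count is C(19, 6) = 27132.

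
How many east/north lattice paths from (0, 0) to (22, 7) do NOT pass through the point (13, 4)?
Number of paths = 1037180

Total paths from (0, 0) to (22, 7): C(29, 22) = 1560780. Paths through (13, 4): (paths (0, 0) → (13, 4)) × (paths (13, 4) → (22, 7)) = C(17, 13) · C(12, 9) = 2380 · 220 = 523600. Avoidance count = 1560780 − 523600 = 1037180.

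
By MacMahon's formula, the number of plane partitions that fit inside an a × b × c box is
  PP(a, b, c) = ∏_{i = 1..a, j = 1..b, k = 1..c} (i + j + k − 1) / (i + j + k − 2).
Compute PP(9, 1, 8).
PP(9, 1, 8) = 24310

Evaluate the triple product over i = 1..9, j = 1..1, k = 1..8. The factors are (2/1) · (3/2) · (4/3) · (5/4) · (6/5) · (7/6) · (8/7) · (9/8) · … (72 factors total). The numerators and denominators telescope so the product is an integer; carrying out the multiplication exactly gives PP(9, 1, 8) = 24310.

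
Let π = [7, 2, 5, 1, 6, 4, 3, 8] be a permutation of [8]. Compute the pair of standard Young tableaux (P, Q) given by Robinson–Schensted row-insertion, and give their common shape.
P = [1, 3, 6, 8] / [2, 4] / [5] / [7];  Q = [1, 3, 5, 8] / [2, 6] / [4] / [7];  common shape = (4, 2, 1, 1)

Row-insert the values π_1, π_2, … into P one at a time, bumping the leftmost entry strictly greater than the inserted value down to the next row. The recording tableau Q records, in position (i, j), the step at which that cell was added to P.
  Insert 7 (step 1): P = [7];  Q = [1]
  Insert 2 (step 2): P = [2] / [7];  Q = [1] / [2]
  Insert 5 (step 3): P = [2, 5] / [7];  Q = [1, 3] / [2]
  Insert 1 (step 4): P = [1, 5] / [2] / [7];  Q = [1, 3] / [2] / [4]
  Insert 6 (step 5): P = [1, 5, 6] / [2] / [7];  Q = [1, 3, 5] / [2] / [4]
  Insert 4 (step 6): P = [1, 4, 6] / [2, 5] / [7];  Q = [1, 3, 5] / [2, 6] / [4]
  Insert 3 (step 7): P = [1, 3, 6] / [2, 4] / [5] / [7];  Q = [1, 3, 5] / [2, 6] / [4] / [7]
  Insert 8 (step 8): P = [1, 3, 6, 8] / [2, 4] / [5] / [7];  Q = [1, 3, 5, 8] / [2, 6] / [4] / [7]
Final shape: (4, 2, 1, 1).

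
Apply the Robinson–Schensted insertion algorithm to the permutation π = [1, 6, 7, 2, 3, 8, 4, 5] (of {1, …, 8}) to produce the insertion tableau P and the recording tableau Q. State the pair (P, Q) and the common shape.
P = [1, 2, 3, 4, 5] / [6, 7, 8];  Q = [1, 2, 3, 6, 8] / [4, 5, 7];  common shape = (5, 3)

Row-insert the values π_1, π_2, … into P one at a time, bumping the leftmost entry strictly greater than the inserted value down to the next row. The recording tableau Q records, in position (i, j), the step at which that cell was added to P.
  Insert 1 (step 1): P = [1];  Q = [1]
  Insert 6 (step 2): P = [1, 6];  Q = [1, 2]
  Insert 7 (step 3): P = [1, 6, 7];  Q = [1, 2, 3]
  Insert 2 (step 4): P = [1, 2, 7] / [6];  Q = [1, 2, 3] / [4]
  Insert 3 (step 5): P = [1, 2, 3] / [6, 7];  Q = [1, 2, 3] / [4, 5]
  Insert 8 (step 6): P = [1, 2, 3, 8] / [6, 7];  Q = [1, 2, 3, 6] / [4, 5]
  Insert 4 (step 7): P = [1, 2, 3, 4] / [6, 7, 8];  Q = [1, 2, 3, 6] / [4, 5, 7]
  Insert 5 (step 8): P = [1, 2, 3, 4, 5] / [6, 7, 8];  Q = [1, 2, 3, 6, 8] / [4, 5, 7]
Final shape: (5, 3).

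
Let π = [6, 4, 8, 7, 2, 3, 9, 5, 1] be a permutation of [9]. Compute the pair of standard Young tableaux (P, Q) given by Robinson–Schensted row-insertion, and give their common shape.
P = [1, 3, 5] / [2, 7, 9] / [4, 8] / [6];  Q = [1, 3, 7] / [2, 4, 8] / [5, 6] / [9];  common shape = (3, 3, 2, 1)

Row-insert the values π_1, π_2, … into P one at a time, bumping the leftmost entry strictly greater than the inserted value down to the next row. The recording tableau Q records, in position (i, j), the step at which that cell was added to P.
  Insert 6 (step 1): P = [6];  Q = [1]
  Insert 4 (step 2): P = [4] / [6];  Q = [1] / [2]
  Insert 8 (step 3): P = [4, 8] / [6];  Q = [1, 3] / [2]
  Insert 7 (step 4): P = [4, 7] / [6, 8];  Q = [1, 3] / [2, 4]
  Insert 2 (step 5): P = [2, 7] / [4, 8] / [6];  Q = [1, 3] / [2, 4] / [5]
  Insert 3 (step 6): P = [2, 3] / [4, 7] / [6, 8];  Q = [1, 3] / [2, 4] / [5, 6]
  Insert 9 (step 7): P = [2, 3, 9] / [4, 7] / [6, 8];  Q = [1, 3, 7] / [2, 4] / [5, 6]
  Insert 5 (step 8): P = [2, 3, 5] / [4, 7, 9] / [6, 8];  Q = [1, 3, 7] / [2, 4, 8] / [5, 6]
  Insert 1 (step 9): P = [1, 3, 5] / [2, 7, 9] / [4, 8] / [6];  Q = [1, 3, 7] / [2, 4, 8] / [5, 6] / [9]
Final shape: (3, 3, 2, 1).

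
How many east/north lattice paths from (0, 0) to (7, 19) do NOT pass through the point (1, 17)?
Number of paths = 657296

Total paths from (0, 0) to (7, 19): C(26, 7) = 657800. Paths through (1, 17): (paths (0, 0) → (1, 17)) × (paths (1, 17) → (7, 19)) = C(18, 1) · C(8, 6) = 18 · 28 = 504. Avoidance count = 657800 − 504 = 657296.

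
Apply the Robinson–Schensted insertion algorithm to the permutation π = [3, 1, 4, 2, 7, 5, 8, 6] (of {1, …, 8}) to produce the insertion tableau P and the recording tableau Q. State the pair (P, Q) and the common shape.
P = [1, 2, 5, 6] / [3, 4, 7, 8];  Q = [1, 3, 5, 7] / [2, 4, 6, 8];  common shape = (4, 4)

Row-insert the values π_1, π_2, … into P one at a time, bumping the leftmost entry strictly greater than the inserted value down to the next row. The recording tableau Q records, in position (i, j), the step at which that cell was added to P.
  Insert 3 (step 1): P = [3];  Q = [1]
  Insert 1 (step 2): P = [1] / [3];  Q = [1] / [2]
  Insert 4 (step 3): P = [1, 4] / [3];  Q = [1, 3] / [2]
  Insert 2 (step 4): P = [1, 2] / [3, 4];  Q = [1, 3] / [2, 4]
  Insert 7 (step 5): P = [1, 2, 7] / [3, 4];  Q = [1, 3, 5] / [2, 4]
  Insert 5 (step 6): P = [1, 2, 5] / [3, 4, 7];  Q = [1, 3, 5] / [2, 4, 6]
  Insert 8 (step 7): P = [1, 2, 5, 8] / [3, 4, 7];  Q = [1, 3, 5, 7] / [2, 4, 6]
  Insert 6 (step 8): P = [1, 2, 5, 6] / [3, 4, 7, 8];  Q = [1, 3, 5, 7] / [2, 4, 6, 8]
Final shape: (4, 4).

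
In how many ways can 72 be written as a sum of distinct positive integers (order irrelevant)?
q(72) = 36352

A partition into distinct parts is a strictly decreasing sequence summing to n. The recurrence d(n, m) = d(n, m−1) + d(n−m, m−1) (use part m at most once) with q(n) = d(n, n) gives q(72) = 36352. (Euler's theorem: # distinct-part partitions = # odd-part partitions.)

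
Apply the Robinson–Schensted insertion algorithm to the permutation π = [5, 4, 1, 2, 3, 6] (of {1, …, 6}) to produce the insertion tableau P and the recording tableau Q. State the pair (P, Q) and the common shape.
P = [1, 2, 3, 6] / [4] / [5];  Q = [1, 4, 5, 6] / [2] / [3];  common shape = (4, 1, 1)

Row-insert the values π_1, π_2, … into P one at a time, bumping the leftmost entry strictly greater than the inserted value down to the next row. The recording tableau Q records, in position (i, j), the step at which that cell was added to P.
  Insert 5 (step 1): P = [5];  Q = [1]
  Insert 4 (step 2): P = [4] / [5];  Q = [1] / [2]
  Insert 1 (step 3): P = [1] / [4] / [5];  Q = [1] / [2] / [3]
  Insert 2 (step 4): P = [1, 2] / [4] / [5];  Q = [1, 4] / [2] / [3]
  Insert 3 (step 5): P = [1, 2, 3] / [4] / [5];  Q = [1, 4, 5] / [2] / [3]
  Insert 6 (step 6): P = [1, 2, 3, 6] / [4] / [5];  Q = [1, 4, 5, 6] / [2] / [3]
Final shape: (4, 1, 1).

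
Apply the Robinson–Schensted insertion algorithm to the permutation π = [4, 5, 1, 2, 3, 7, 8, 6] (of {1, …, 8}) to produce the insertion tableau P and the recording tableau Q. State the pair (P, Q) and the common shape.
P = [1, 2, 3, 6, 8] / [4, 5, 7];  Q = [1, 2, 5, 6, 7] / [3, 4, 8];  common shape = (5, 3)

Row-insert the values π_1, π_2, … into P one at a time, bumping the leftmost entry strictly greater than the inserted value down to the next row. The recording tableau Q records, in position (i, j), the step at which that cell was added to P.
  Insert 4 (step 1): P = [4];  Q = [1]
  Insert 5 (step 2): P = [4, 5];  Q = [1, 2]
  Insert 1 (step 3): P = [1, 5] / [4];  Q = [1, 2] / [3]
  Insert 2 (step 4): P = [1, 2] / [4, 5];  Q = [1, 2] / [3, 4]
  Insert 3 (step 5): P = [1, 2, 3] / [4, 5];  Q = [1, 2, 5] / [3, 4]
  Insert 7 (step 6): P = [1, 2, 3, 7] / [4, 5];  Q = [1, 2, 5, 6] / [3, 4]
  Insert 8 (step 7): P = [1, 2, 3, 7, 8] / [4, 5];  Q = [1, 2, 5, 6, 7] / [3, 4]
  Insert 6 (step 8): P = [1, 2, 3, 6, 8] / [4, 5, 7];  Q = [1, 2, 5, 6, 7] / [3, 4, 8]
Final shape: (5, 3).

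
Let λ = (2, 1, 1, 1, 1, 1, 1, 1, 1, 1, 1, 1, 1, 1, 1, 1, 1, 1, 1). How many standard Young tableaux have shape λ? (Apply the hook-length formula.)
# SYT of shape (2, 1, 1, 1, 1, 1, 1, 1, 1, 1, 1, 1, 1, 1, 1, 1, 1, 1, 1) = 19

Hook-length formula: f^λ = n! / Π hook(c), product over all cells c of the Young diagram. For λ = (2, 1, 1, 1, 1, 1, 1, 1, 1, 1, 1, 1, 1, 1, 1, 1, 1, 1, 1), n = 20 boxes. Hook lengths by row (left-to-right, top-to-bottom): [20, 1]; [18]; [17]; [16]; [15]; [14]; [13]; [12]; [11]; [10]; [9]; [8]; [7]; [6]; [5]; [4]; [3]; [2]; [1]. Product of hooks = 128047474114560000. So f^λ = 20! / 128047474114560000 = 2432902008176640000 / 128047474114560000 = 19.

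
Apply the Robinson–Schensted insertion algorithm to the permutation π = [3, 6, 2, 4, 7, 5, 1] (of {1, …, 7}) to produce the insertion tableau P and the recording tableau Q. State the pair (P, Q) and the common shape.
P = [1, 4, 5] / [2, 6, 7] / [3];  Q = [1, 2, 5] / [3, 4, 6] / [7];  common shape = (3, 3, 1)

Row-insert the values π_1, π_2, … into P one at a time, bumping the leftmost entry strictly greater than the inserted value down to the next row. The recording tableau Q records, in position (i, j), the step at which that cell was added to P.
  Insert 3 (step 1): P = [3];  Q = [1]
  Insert 6 (step 2): P = [3, 6];  Q = [1, 2]
  Insert 2 (step 3): P = [2, 6] / [3];  Q = [1, 2] / [3]
  Insert 4 (step 4): P = [2, 4] / [3, 6];  Q = [1, 2] / [3, 4]
  Insert 7 (step 5): P = [2, 4, 7] / [3, 6];  Q = [1, 2, 5] / [3, 4]
  Insert 5 (step 6): P = [2, 4, 5] / [3, 6, 7];  Q = [1, 2, 5] / [3, 4, 6]
  Insert 1 (step 7): P = [1, 4, 5] / [2, 6, 7] / [3];  Q = [1, 2, 5] / [3, 4, 6] / [7]
Final shape: (3, 3, 1).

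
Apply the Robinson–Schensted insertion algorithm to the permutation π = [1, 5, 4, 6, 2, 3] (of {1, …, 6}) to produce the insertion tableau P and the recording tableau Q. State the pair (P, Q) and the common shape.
P = [1, 2, 3] / [4, 6] / [5];  Q = [1, 2, 4] / [3, 6] / [5];  common shape = (3, 2, 1)

Row-insert the values π_1, π_2, … into P one at a time, bumping the leftmost entry strictly greater than the inserted value down to the next row. The recording tableau Q records, in position (i, j), the step at which that cell was added to P.
  Insert 1 (step 1): P = [1];  Q = [1]
  Insert 5 (step 2): P = [1, 5];  Q = [1, 2]
  Insert 4 (step 3): P = [1, 4] / [5];  Q = [1, 2] / [3]
  Insert 6 (step 4): P = [1, 4, 6] / [5];  Q = [1, 2, 4] / [3]
  Insert 2 (step 5): P = [1, 2, 6] / [4] / [5];  Q = [1, 2, 4] / [3] / [5]
  Insert 3 (step 6): P = [1, 2, 3] / [4, 6] / [5];  Q = [1, 2, 4] / [3, 6] / [5]
Final shape: (3, 2, 1).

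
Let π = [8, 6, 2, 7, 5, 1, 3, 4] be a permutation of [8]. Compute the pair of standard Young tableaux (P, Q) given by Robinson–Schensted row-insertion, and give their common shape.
P = [1, 3, 4] / [2, 5] / [6, 7] / [8];  Q = [1, 4, 8] / [2, 5] / [3, 7] / [6];  common shape = (3, 2, 2, 1)

Row-insert the values π_1, π_2, … into P one at a time, bumping the leftmost entry strictly greater than the inserted value down to the next row. The recording tableau Q records, in position (i, j), the step at which that cell was added to P.
  Insert 8 (step 1): P = [8];  Q = [1]
  Insert 6 (step 2): P = [6] / [8];  Q = [1] / [2]
  Insert 2 (step 3): P = [2] / [6] / [8];  Q = [1] / [2] / [3]
  Insert 7 (step 4): P = [2, 7] / [6] / [8];  Q = [1, 4] / [2] / [3]
  Insert 5 (step 5): P = [2, 5] / [6, 7] / [8];  Q = [1, 4] / [2, 5] / [3]
  Insert 1 (step 6): P = [1, 5] / [2, 7] / [6] / [8];  Q = [1, 4] / [2, 5] / [3] / [6]
  Insert 3 (step 7): P = [1, 3] / [2, 5] / [6, 7] / [8];  Q = [1, 4] / [2, 5] / [3, 7] / [6]
  Insert 4 (step 8): P = [1, 3, 4] / [2, 5] / [6, 7] / [8];  Q = [1, 4, 8] / [2, 5] / [3, 7] / [6]
Final shape: (3, 2, 2, 1).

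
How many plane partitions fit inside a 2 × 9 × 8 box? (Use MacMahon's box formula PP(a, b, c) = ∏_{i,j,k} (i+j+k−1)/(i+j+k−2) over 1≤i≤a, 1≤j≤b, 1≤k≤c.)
PP(2, 9, 8) = 118195220

Evaluate the triple product over i = 1..2, j = 1..9, k = 1..8. The factors are (2/1) · (3/2) · (4/3) · (5/4) · (6/5) · (7/6) · (8/7) · (9/8) · … (144 factors total). The numerators and denominators telescope so the product is an integer; carrying out the multiplication exactly gives PP(2, 9, 8) = 118195220.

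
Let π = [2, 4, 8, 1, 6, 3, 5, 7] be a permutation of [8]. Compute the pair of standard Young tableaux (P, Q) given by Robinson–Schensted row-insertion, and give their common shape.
P = [1, 3, 5, 7] / [2, 4, 6] / [8];  Q = [1, 2, 3, 8] / [4, 5, 7] / [6];  common shape = (4, 3, 1)

Row-insert the values π_1, π_2, … into P one at a time, bumping the leftmost entry strictly greater than the inserted value down to the next row. The recording tableau Q records, in position (i, j), the step at which that cell was added to P.
  Insert 2 (step 1): P = [2];  Q = [1]
  Insert 4 (step 2): P = [2, 4];  Q = [1, 2]
  Insert 8 (step 3): P = [2, 4, 8];  Q = [1, 2, 3]
  Insert 1 (step 4): P = [1, 4, 8] / [2];  Q = [1, 2, 3] / [4]
  Insert 6 (step 5): P = [1, 4, 6] / [2, 8];  Q = [1, 2, 3] / [4, 5]
  Insert 3 (step 6): P = [1, 3, 6] / [2, 4] / [8];  Q = [1, 2, 3] / [4, 5] / [6]
  Insert 5 (step 7): P = [1, 3, 5] / [2, 4, 6] / [8];  Q = [1, 2, 3] / [4, 5, 7] / [6]
  Insert 7 (step 8): P = [1, 3, 5, 7] / [2, 4, 6] / [8];  Q = [1, 2, 3, 8] / [4, 5, 7] / [6]
Final shape: (4, 3, 1).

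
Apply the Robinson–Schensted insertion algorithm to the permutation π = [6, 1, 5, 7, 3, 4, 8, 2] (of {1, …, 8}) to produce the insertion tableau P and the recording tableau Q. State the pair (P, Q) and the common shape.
P = [1, 2, 4, 8] / [3, 7] / [5] / [6];  Q = [1, 3, 4, 7] / [2, 6] / [5] / [8];  common shape = (4, 2, 1, 1)

Row-insert the values π_1, π_2, … into P one at a time, bumping the leftmost entry strictly greater than the inserted value down to the next row. The recording tableau Q records, in position (i, j), the step at which that cell was added to P.
  Insert 6 (step 1): P = [6];  Q = [1]
  Insert 1 (step 2): P = [1] / [6];  Q = [1] / [2]
  Insert 5 (step 3): P = [1, 5] / [6];  Q = [1, 3] / [2]
  Insert 7 (step 4): P = [1, 5, 7] / [6];  Q = [1, 3, 4] / [2]
  Insert 3 (step 5): P = [1, 3, 7] / [5] / [6];  Q = [1, 3, 4] / [2] / [5]
  Insert 4 (step 6): P = [1, 3, 4] / [5, 7] / [6];  Q = [1, 3, 4] / [2, 6] / [5]
  Insert 8 (step 7): P = [1, 3, 4, 8] / [5, 7] / [6];  Q = [1, 3, 4, 7] / [2, 6] / [5]
  Insert 2 (step 8): P = [1, 2, 4, 8] / [3, 7] / [5] / [6];  Q = [1, 3, 4, 7] / [2, 6] / [5] / [8]
Final shape: (4, 2, 1, 1).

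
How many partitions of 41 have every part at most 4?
p(41, parts ≤ 4) = 672

Use the recurrence p(n, m) = p(n, m−1) + p(n−m, m): either the largest part is < m (count p(n, m−1)) or the largest part is exactly m (remove one copy of m, count p(n−m, m)). With p(0, ·) = 1 this gives p(41, parts ≤ 4) = 672. (By conjugating Young diagrams, this also counts partitions of 41 into at most 4 parts.)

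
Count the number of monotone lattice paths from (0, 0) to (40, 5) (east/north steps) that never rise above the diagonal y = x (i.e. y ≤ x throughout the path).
Number of paths = 1072764

By the reflection principle (André's argument), the number of monotone paths to (40, 5) with n ≤ m that never go above y = x is C(45, 40) − C(45, 41) = 1221759 − 148995 = 1072764.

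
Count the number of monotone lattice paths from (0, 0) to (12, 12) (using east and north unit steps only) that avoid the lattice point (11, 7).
Number of paths = 2513212

Total paths from (0, 0) to (12, 12): C(24, 12) = 2704156. Paths through (11, 7): (paths (0, 0) → (11, 7)) × (paths (11, 7) → (12, 12)) = C(18, 11) · C(6, 1) = 31824 · 6 = 190944. Avoidance count = 2704156 − 190944 = 2513212.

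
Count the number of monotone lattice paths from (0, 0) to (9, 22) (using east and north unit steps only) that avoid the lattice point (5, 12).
Number of paths = 13965887

Total paths from (0, 0) to (9, 22): C(31, 9) = 20160075. Paths through (5, 12): (paths (0, 0) → (5, 12)) × (paths (5, 12) → (9, 22)) = C(17, 5) · C(14, 4) = 6188 · 1001 = 6194188. Avoidance count = 20160075 − 6194188 = 13965887.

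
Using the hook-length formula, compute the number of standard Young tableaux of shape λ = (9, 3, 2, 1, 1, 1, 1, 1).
# SYT of shape (9, 3, 2, 1, 1, 1, 1, 1) = 5819814

Hook-length formula: f^λ = n! / Π hook(c), product over all cells c of the Young diagram. For λ = (9, 3, 2, 1, 1, 1, 1, 1), n = 19 boxes. Hook lengths by row (left-to-right, top-to-bottom): [16, 10, 8, 6, 5, 4, 3, 2, 1]; [9, 3, 1]; [7, 1]; [5]; [4]; [3]; [2]; [1]. Product of hooks = 20901888000. So f^λ = 19! / 20901888000 = 121645100408832000 / 20901888000 = 5819814.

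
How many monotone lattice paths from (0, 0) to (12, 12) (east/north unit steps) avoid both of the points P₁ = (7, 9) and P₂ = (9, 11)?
Number of paths = 1666236

Inclusion–exclusion. Total paths: C(24, 12) = 2704156. Through P₁: C(16, 7)·C(8, 5) = 640640. Through P₂: C(20, 9)·C(4, 3) = 671840. Since P₁ is strictly southwest of P₂, a monotone path through both must visit P₁ then P₂; paths through both = C(16, 7)·C(4, 2)·C(4, 3) = 274560. Avoid both = 2704156 − 640640 − 671840 + 274560 = 1666236.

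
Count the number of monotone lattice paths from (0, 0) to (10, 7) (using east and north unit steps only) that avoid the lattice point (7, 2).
Number of paths = 17432

Total paths from (0, 0) to (10, 7): C(17, 10) = 19448. Paths through (7, 2): (paths (0, 0) → (7, 2)) × (paths (7, 2) → (10, 7)) = C(9, 7) · C(8, 3) = 36 · 56 = 2016. Avoidance count = 19448 − 2016 = 17432.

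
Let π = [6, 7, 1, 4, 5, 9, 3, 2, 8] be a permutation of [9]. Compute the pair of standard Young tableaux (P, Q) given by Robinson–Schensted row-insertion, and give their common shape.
P = [1, 2, 5, 8] / [3, 7, 9] / [4] / [6];  Q = [1, 2, 5, 6] / [3, 4, 9] / [7] / [8];  common shape = (4, 3, 1, 1)

Row-insert the values π_1, π_2, … into P one at a time, bumping the leftmost entry strictly greater than the inserted value down to the next row. The recording tableau Q records, in position (i, j), the step at which that cell was added to P.
  Insert 6 (step 1): P = [6];  Q = [1]
  Insert 7 (step 2): P = [6, 7];  Q = [1, 2]
  Insert 1 (step 3): P = [1, 7] / [6];  Q = [1, 2] / [3]
  Insert 4 (step 4): P = [1, 4] / [6, 7];  Q = [1, 2] / [3, 4]
  Insert 5 (step 5): P = [1, 4, 5] / [6, 7];  Q = [1, 2, 5] / [3, 4]
  Insert 9 (step 6): P = [1, 4, 5, 9] / [6, 7];  Q = [1, 2, 5, 6] / [3, 4]
  Insert 3 (step 7): P = [1, 3, 5, 9] / [4, 7] / [6];  Q = [1, 2, 5, 6] / [3, 4] / [7]
  Insert 2 (step 8): P = [1, 2, 5, 9] / [3, 7] / [4] / [6];  Q = [1, 2, 5, 6] / [3, 4] / [7] / [8]
  Insert 8 (step 9): P = [1, 2, 5, 8] / [3, 7, 9] / [4] / [6];  Q = [1, 2, 5, 6] / [3, 4, 9] / [7] / [8]
Final shape: (4, 3, 1, 1).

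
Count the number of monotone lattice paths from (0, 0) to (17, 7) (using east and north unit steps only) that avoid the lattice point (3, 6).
Number of paths = 344844

Total paths from (0, 0) to (17, 7): C(24, 17) = 346104. Paths through (3, 6): (paths (0, 0) → (3, 6)) × (paths (3, 6) → (17, 7)) = C(9, 3) · C(15, 14) = 84 · 15 = 1260. Avoidance count = 346104 − 1260 = 344844.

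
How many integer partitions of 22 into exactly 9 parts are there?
p(22, 9 parts) = 94

Partitions of n into exactly k parts are in bijection with partitions of n − k into at most k parts (subtract 1 from each part). So p(22, exactly 9) = p(13, parts ≤ 9). Computing via the recurrence p(m, j) = p(m, j−1) + p(m−j, j) gives 94.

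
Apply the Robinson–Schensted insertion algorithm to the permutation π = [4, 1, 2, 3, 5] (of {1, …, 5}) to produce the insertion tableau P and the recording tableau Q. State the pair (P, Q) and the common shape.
P = [1, 2, 3, 5] / [4];  Q = [1, 3, 4, 5] / [2];  common shape = (4, 1)

Row-insert the values π_1, π_2, … into P one at a time, bumping the leftmost entry strictly greater than the inserted value down to the next row. The recording tableau Q records, in position (i, j), the step at which that cell was added to P.
  Insert 4 (step 1): P = [4];  Q = [1]
  Insert 1 (step 2): P = [1] / [4];  Q = [1] / [2]
  Insert 2 (step 3): P = [1, 2] / [4];  Q = [1, 3] / [2]
  Insert 3 (step 4): P = [1, 2, 3] / [4];  Q = [1, 3, 4] / [2]
  Insert 5 (step 5): P = [1, 2, 3, 5] / [4];  Q = [1, 3, 4, 5] / [2]
Final shape: (4, 1).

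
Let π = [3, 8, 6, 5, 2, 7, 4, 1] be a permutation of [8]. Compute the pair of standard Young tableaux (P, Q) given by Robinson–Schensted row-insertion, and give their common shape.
P = [1, 4, 7] / [2, 5] / [3] / [6] / [8];  Q = [1, 2, 6] / [3, 7] / [4] / [5] / [8];  common shape = (3, 2, 1, 1, 1)

Row-insert the values π_1, π_2, … into P one at a time, bumping the leftmost entry strictly greater than the inserted value down to the next row. The recording tableau Q records, in position (i, j), the step at which that cell was added to P.
  Insert 3 (step 1): P = [3];  Q = [1]
  Insert 8 (step 2): P = [3, 8];  Q = [1, 2]
  Insert 6 (step 3): P = [3, 6] / [8];  Q = [1, 2] / [3]
  Insert 5 (step 4): P = [3, 5] / [6] / [8];  Q = [1, 2] / [3] / [4]
  Insert 2 (step 5): P = [2, 5] / [3] / [6] / [8];  Q = [1, 2] / [3] / [4] / [5]
  Insert 7 (step 6): P = [2, 5, 7] / [3] / [6] / [8];  Q = [1, 2, 6] / [3] / [4] / [5]
  Insert 4 (step 7): P = [2, 4, 7] / [3, 5] / [6] / [8];  Q = [1, 2, 6] / [3, 7] / [4] / [5]
  Insert 1 (step 8): P = [1, 4, 7] / [2, 5] / [3] / [6] / [8];  Q = [1, 2, 6] / [3, 7] / [4] / [5] / [8]
Final shape: (3, 2, 1, 1, 1).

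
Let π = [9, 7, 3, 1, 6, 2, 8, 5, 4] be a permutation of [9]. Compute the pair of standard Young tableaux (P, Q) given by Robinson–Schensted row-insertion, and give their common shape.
P = [1, 2, 4] / [3, 5, 8] / [6] / [7] / [9];  Q = [1, 5, 7] / [2, 6, 8] / [3] / [4] / [9];  common shape = (3, 3, 1, 1, 1)

Row-insert the values π_1, π_2, … into P one at a time, bumping the leftmost entry strictly greater than the inserted value down to the next row. The recording tableau Q records, in position (i, j), the step at which that cell was added to P.
  Insert 9 (step 1): P = [9];  Q = [1]
  Insert 7 (step 2): P = [7] / [9];  Q = [1] / [2]
  Insert 3 (step 3): P = [3] / [7] / [9];  Q = [1] / [2] / [3]
  Insert 1 (step 4): P = [1] / [3] / [7] / [9];  Q = [1] / [2] / [3] / [4]
  Insert 6 (step 5): P = [1, 6] / [3] / [7] / [9];  Q = [1, 5] / [2] / [3] / [4]
  Insert 2 (step 6): P = [1, 2] / [3, 6] / [7] / [9];  Q = [1, 5] / [2, 6] / [3] / [4]
  Insert 8 (step 7): P = [1, 2, 8] / [3, 6] / [7] / [9];  Q = [1, 5, 7] / [2, 6] / [3] / [4]
  Insert 5 (step 8): P = [1, 2, 5] / [3, 6, 8] / [7] / [9];  Q = [1, 5, 7] / [2, 6, 8] / [3] / [4]
  Insert 4 (step 9): P = [1, 2, 4] / [3, 5, 8] / [6] / [7] / [9];  Q = [1, 5, 7] / [2, 6, 8] / [3] / [4] / [9]
Final shape: (3, 3, 1, 1, 1).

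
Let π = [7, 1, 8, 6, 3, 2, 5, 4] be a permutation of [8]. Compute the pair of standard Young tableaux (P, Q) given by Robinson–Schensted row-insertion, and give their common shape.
P = [1, 2, 4] / [3, 5] / [6, 8] / [7];  Q = [1, 3, 7] / [2, 4] / [5, 8] / [6];  common shape = (3, 2, 2, 1)

Row-insert the values π_1, π_2, … into P one at a time, bumping the leftmost entry strictly greater than the inserted value down to the next row. The recording tableau Q records, in position (i, j), the step at which that cell was added to P.
  Insert 7 (step 1): P = [7];  Q = [1]
  Insert 1 (step 2): P = [1] / [7];  Q = [1] / [2]
  Insert 8 (step 3): P = [1, 8] / [7];  Q = [1, 3] / [2]
  Insert 6 (step 4): P = [1, 6] / [7, 8];  Q = [1, 3] / [2, 4]
  Insert 3 (step 5): P = [1, 3] / [6, 8] / [7];  Q = [1, 3] / [2, 4] / [5]
  Insert 2 (step 6): P = [1, 2] / [3, 8] / [6] / [7];  Q = [1, 3] / [2, 4] / [5] / [6]
  Insert 5 (step 7): P = [1, 2, 5] / [3, 8] / [6] / [7];  Q = [1, 3, 7] / [2, 4] / [5] / [6]
  Insert 4 (step 8): P = [1, 2, 4] / [3, 5] / [6, 8] / [7];  Q = [1, 3, 7] / [2, 4] / [5, 8] / [6]
Final shape: (3, 2, 2, 1).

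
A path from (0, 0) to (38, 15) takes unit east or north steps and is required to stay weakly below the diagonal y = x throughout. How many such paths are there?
Number of paths = 3846367846720

By the reflection principle (André's argument), the number of monotone paths to (38, 15) with n ≤ m that never go above y = x is C(53, 38) − C(53, 39) = 6250347750920 − 2403979904200 = 3846367846720.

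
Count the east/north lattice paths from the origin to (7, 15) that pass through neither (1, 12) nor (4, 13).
Number of paths = 146172

Inclusion–exclusion. Total paths: C(22, 7) = 170544. Through P₁: C(13, 1)·C(9, 6) = 1092. Through P₂: C(17, 4)·C(5, 3) = 23800. Since P₁ is strictly southwest of P₂, a monotone path through both must visit P₁ then P₂; paths through both = C(13, 1)·C(4, 3)·C(5, 3) = 520. Avoid both = 170544 − 1092 − 23800 + 520 = 146172.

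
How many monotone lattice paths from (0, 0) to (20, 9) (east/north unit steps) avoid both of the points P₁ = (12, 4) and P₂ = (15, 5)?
Number of paths = 6636441

Inclusion–exclusion. Total paths: C(29, 20) = 10015005. Through P₁: C(16, 12)·C(13, 8) = 2342340. Through P₂: C(20, 15)·C(9, 5) = 1953504. Since P₁ is strictly southwest of P₂, a monotone path through both must visit P₁ then P₂; paths through both = C(16, 12)·C(4, 3)·C(9, 5) = 917280. Avoid both = 10015005 − 2342340 − 1953504 + 917280 = 6636441.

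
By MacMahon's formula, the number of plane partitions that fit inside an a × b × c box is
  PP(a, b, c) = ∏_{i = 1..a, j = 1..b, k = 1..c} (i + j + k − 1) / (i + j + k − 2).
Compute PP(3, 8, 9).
PP(3, 8, 9) = 198520691512

Evaluate the triple product over i = 1..3, j = 1..8, k = 1..9. The factors are (2/1) · (3/2) · (4/3) · (5/4) · (6/5) · (7/6) · (8/7) · (9/8) · … (216 factors total). The numerators and denominators telescope so the product is an integer; carrying out the multiplication exactly gives PP(3, 8, 9) = 198520691512.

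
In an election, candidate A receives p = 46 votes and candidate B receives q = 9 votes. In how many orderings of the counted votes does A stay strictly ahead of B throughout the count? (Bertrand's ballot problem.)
Strict-lead orderings = 4277470470

Total orderings of the 55 votes with 46 for A: C(55, 46) = 6358402050. By the Bertrand ballot formula (Cycle Lemma / reflection principle), the number of orderings in which A is strictly ahead of B throughout is (p − q)/(p + q) · C(p + q, p) = (46 − 9)/(46 + 9) · 6358402050 = 4277470470.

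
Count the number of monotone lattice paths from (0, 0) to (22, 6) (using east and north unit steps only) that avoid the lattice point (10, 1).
Number of paths = 308672

Total paths from (0, 0) to (22, 6): C(28, 22) = 376740. Paths through (10, 1): (paths (0, 0) → (10, 1)) × (paths (10, 1) → (22, 6)) = C(11, 10) · C(17, 12) = 11 · 6188 = 68068. Avoidance count = 376740 − 68068 = 308672.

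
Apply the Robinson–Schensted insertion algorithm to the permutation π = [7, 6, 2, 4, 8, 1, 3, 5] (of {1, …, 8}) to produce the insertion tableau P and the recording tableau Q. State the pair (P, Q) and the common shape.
P = [1, 3, 5] / [2, 4, 8] / [6] / [7];  Q = [1, 4, 5] / [2, 7, 8] / [3] / [6];  common shape = (3, 3, 1, 1)

Row-insert the values π_1, π_2, … into P one at a time, bumping the leftmost entry strictly greater than the inserted value down to the next row. The recording tableau Q records, in position (i, j), the step at which that cell was added to P.
  Insert 7 (step 1): P = [7];  Q = [1]
  Insert 6 (step 2): P = [6] / [7];  Q = [1] / [2]
  Insert 2 (step 3): P = [2] / [6] / [7];  Q = [1] / [2] / [3]
  Insert 4 (step 4): P = [2, 4] / [6] / [7];  Q = [1, 4] / [2] / [3]
  Insert 8 (step 5): P = [2, 4, 8] / [6] / [7];  Q = [1, 4, 5] / [2] / [3]
  Insert 1 (step 6): P = [1, 4, 8] / [2] / [6] / [7];  Q = [1, 4, 5] / [2] / [3] / [6]
  Insert 3 (step 7): P = [1, 3, 8] / [2, 4] / [6] / [7];  Q = [1, 4, 5] / [2, 7] / [3] / [6]
  Insert 5 (step 8): P = [1, 3, 5] / [2, 4, 8] / [6] / [7];  Q = [1, 4, 5] / [2, 7, 8] / [3] / [6]
Final shape: (3, 3, 1, 1).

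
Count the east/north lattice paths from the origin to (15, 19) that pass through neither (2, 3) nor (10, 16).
Number of paths = 993825610

Inclusion–exclusion. Total paths: C(34, 15) = 1855967520. Through P₁: C(5, 2)·C(29, 13) = 678639150. Through P₂: C(26, 10)·C(8, 5) = 297457160. Since P₁ is strictly southwest of P₂, a monotone path through both must visit P₁ then P₂; paths through both = C(5, 2)·C(21, 8)·C(8, 5) = 113954400. Avoid both = 1855967520 − 678639150 − 297457160 + 113954400 = 993825610.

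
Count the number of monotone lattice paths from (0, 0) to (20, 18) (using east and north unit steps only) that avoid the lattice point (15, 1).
Number of paths = 33577579266

Total paths from (0, 0) to (20, 18): C(38, 20) = 33578000610. Paths through (15, 1): (paths (0, 0) → (15, 1)) × (paths (15, 1) → (20, 18)) = C(16, 15) · C(22, 5) = 16 · 26334 = 421344. Avoidance count = 33578000610 − 421344 = 33577579266.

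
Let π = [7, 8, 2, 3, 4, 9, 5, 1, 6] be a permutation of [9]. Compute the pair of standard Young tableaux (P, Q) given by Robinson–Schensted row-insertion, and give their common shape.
P = [1, 3, 4, 5, 6] / [2, 8, 9] / [7];  Q = [1, 2, 5, 6, 9] / [3, 4, 7] / [8];  common shape = (5, 3, 1)

Row-insert the values π_1, π_2, … into P one at a time, bumping the leftmost entry strictly greater than the inserted value down to the next row. The recording tableau Q records, in position (i, j), the step at which that cell was added to P.
  Insert 7 (step 1): P = [7];  Q = [1]
  Insert 8 (step 2): P = [7, 8];  Q = [1, 2]
  Insert 2 (step 3): P = [2, 8] / [7];  Q = [1, 2] / [3]
  Insert 3 (step 4): P = [2, 3] / [7, 8];  Q = [1, 2] / [3, 4]
  Insert 4 (step 5): P = [2, 3, 4] / [7, 8];  Q = [1, 2, 5] / [3, 4]
  Insert 9 (step 6): P = [2, 3, 4, 9] / [7, 8];  Q = [1, 2, 5, 6] / [3, 4]
  Insert 5 (step 7): P = [2, 3, 4, 5] / [7, 8, 9];  Q = [1, 2, 5, 6] / [3, 4, 7]
  Insert 1 (step 8): P = [1, 3, 4, 5] / [2, 8, 9] / [7];  Q = [1, 2, 5, 6] / [3, 4, 7] / [8]
  Insert 6 (step 9): P = [1, 3, 4, 5, 6] / [2, 8, 9] / [7];  Q = [1, 2, 5, 6, 9] / [3, 4, 7] / [8]
Final shape: (5, 3, 1).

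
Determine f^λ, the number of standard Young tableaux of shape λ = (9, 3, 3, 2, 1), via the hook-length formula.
# SYT of shape (9, 3, 3, 2, 1) = 3198720

Hook-length formula: f^λ = n! / Π hook(c), product over all cells c of the Young diagram. For λ = (9, 3, 3, 2, 1), n = 18 boxes. Hook lengths by row (left-to-right, top-to-bottom): [13, 11, 9, 6, 5, 4, 3, 2, 1]; [6, 4, 2]; [5, 3, 1]; [3, 1]; [1]. Product of hooks = 2001542400. So f^λ = 18! / 2001542400 = 6402373705728000 / 2001542400 = 3198720.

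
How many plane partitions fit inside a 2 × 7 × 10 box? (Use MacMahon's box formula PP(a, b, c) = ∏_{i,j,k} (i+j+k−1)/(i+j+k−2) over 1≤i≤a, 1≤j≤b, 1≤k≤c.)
PP(2, 7, 10) = 77364144

Evaluate the triple product over i = 1..2, j = 1..7, k = 1..10. The factors are (2/1) · (3/2) · (4/3) · (5/4) · (6/5) · (7/6) · (8/7) · (9/8) · … (140 factors total). The numerators and denominators telescope so the product is an integer; carrying out the multiplication exactly gives PP(2, 7, 10) = 77364144.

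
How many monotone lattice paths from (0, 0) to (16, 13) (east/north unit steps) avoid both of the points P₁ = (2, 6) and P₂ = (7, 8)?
Number of paths = 52902381

Inclusion–exclusion. Total paths: C(29, 16) = 67863915. Through P₁: C(8, 2)·C(21, 14) = 3255840. Through P₂: C(15, 7)·C(14, 9) = 12882870. Since P₁ is strictly southwest of P₂, a monotone path through both must visit P₁ then P₂; paths through both = C(8, 2)·C(7, 5)·C(14, 9) = 1177176. Avoid both = 67863915 − 3255840 − 12882870 + 1177176 = 52902381.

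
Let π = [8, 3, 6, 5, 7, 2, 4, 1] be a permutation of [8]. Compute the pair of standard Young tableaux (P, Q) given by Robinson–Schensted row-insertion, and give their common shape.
P = [1, 4, 7] / [2, 5] / [3] / [6] / [8];  Q = [1, 3, 5] / [2, 7] / [4] / [6] / [8];  common shape = (3, 2, 1, 1, 1)

Row-insert the values π_1, π_2, … into P one at a time, bumping the leftmost entry strictly greater than the inserted value down to the next row. The recording tableau Q records, in position (i, j), the step at which that cell was added to P.
  Insert 8 (step 1): P = [8];  Q = [1]
  Insert 3 (step 2): P = [3] / [8];  Q = [1] / [2]
  Insert 6 (step 3): P = [3, 6] / [8];  Q = [1, 3] / [2]
  Insert 5 (step 4): P = [3, 5] / [6] / [8];  Q = [1, 3] / [2] / [4]
  Insert 7 (step 5): P = [3, 5, 7] / [6] / [8];  Q = [1, 3, 5] / [2] / [4]
  Insert 2 (step 6): P = [2, 5, 7] / [3] / [6] / [8];  Q = [1, 3, 5] / [2] / [4] / [6]
  Insert 4 (step 7): P = [2, 4, 7] / [3, 5] / [6] / [8];  Q = [1, 3, 5] / [2, 7] / [4] / [6]
  Insert 1 (step 8): P = [1, 4, 7] / [2, 5] / [3] / [6] / [8];  Q = [1, 3, 5] / [2, 7] / [4] / [6] / [8]
Final shape: (3, 2, 1, 1, 1).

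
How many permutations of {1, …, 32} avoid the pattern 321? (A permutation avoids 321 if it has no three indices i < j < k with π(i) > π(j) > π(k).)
C_32 = 55534064877048198

These 321-avoiding permutations are counted by the Catalan number C_n = (1/(n + 1)) · C(2n, n). For n = 32: C_32 = (1/33) · C(64, 32) = 1832624140942590534/33 = 55534064877048198.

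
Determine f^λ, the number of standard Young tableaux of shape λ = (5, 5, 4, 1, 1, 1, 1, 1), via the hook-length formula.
# SYT of shape (5, 5, 4, 1, 1, 1, 1, 1) = 9876048

Hook-length formula: f^λ = n! / Π hook(c), product over all cells c of the Young diagram. For λ = (5, 5, 4, 1, 1, 1, 1, 1), n = 19 boxes. Hook lengths by row (left-to-right, top-to-bottom): [12, 6, 5, 4, 2]; [11, 5, 4, 3, 1]; [9, 3, 2, 1]; [5]; [4]; [3]; [2]; [1]. Product of hooks = 12317184000. So f^λ = 19! / 12317184000 = 121645100408832000 / 12317184000 = 9876048.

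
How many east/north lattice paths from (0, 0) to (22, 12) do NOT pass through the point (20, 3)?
Number of paths = 548256635

Total paths from (0, 0) to (22, 12): C(34, 22) = 548354040. Paths through (20, 3): (paths (0, 0) → (20, 3)) × (paths (20, 3) → (22, 12)) = C(23, 20) · C(11, 2) = 1771 · 55 = 97405. Avoidance count = 548354040 − 97405 = 548256635.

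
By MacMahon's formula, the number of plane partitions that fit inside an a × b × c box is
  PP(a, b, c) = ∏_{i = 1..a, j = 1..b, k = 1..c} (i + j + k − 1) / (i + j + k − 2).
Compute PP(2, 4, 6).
PP(2, 4, 6) = 13860

Evaluate the triple product over i = 1..2, j = 1..4, k = 1..6. The factors are (2/1) · (3/2) · (4/3) · (5/4) · (6/5) · (7/6) · (3/2) · (4/3) · … (48 factors total). The numerators and denominators telescope so the product is an integer; carrying out the multiplication exactly gives PP(2, 4, 6) = 13860.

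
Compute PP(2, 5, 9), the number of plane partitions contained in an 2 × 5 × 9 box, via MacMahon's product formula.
PP(2, 5, 9) = 1002001

Evaluate the triple product over i = 1..2, j = 1..5, k = 1..9. The factors are (2/1) · (3/2) · (4/3) · (5/4) · (6/5) · (7/6) · (8/7) · (9/8) · … (90 factors total). The numerators and denominators telescope so the product is an integer; carrying out the multiplication exactly gives PP(2, 5, 9) = 1002001.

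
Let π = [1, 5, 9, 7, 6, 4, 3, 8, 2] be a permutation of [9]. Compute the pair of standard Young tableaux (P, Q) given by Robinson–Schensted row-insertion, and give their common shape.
P = [1, 2, 6, 8] / [3] / [4] / [5] / [7] / [9];  Q = [1, 2, 3, 8] / [4] / [5] / [6] / [7] / [9];  common shape = (4, 1, 1, 1, 1, 1)

Row-insert the values π_1, π_2, … into P one at a time, bumping the leftmost entry strictly greater than the inserted value down to the next row. The recording tableau Q records, in position (i, j), the step at which that cell was added to P.
  Insert 1 (step 1): P = [1];  Q = [1]
  Insert 5 (step 2): P = [1, 5];  Q = [1, 2]
  Insert 9 (step 3): P = [1, 5, 9];  Q = [1, 2, 3]
  Insert 7 (step 4): P = [1, 5, 7] / [9];  Q = [1, 2, 3] / [4]
  Insert 6 (step 5): P = [1, 5, 6] / [7] / [9];  Q = [1, 2, 3] / [4] / [5]
  Insert 4 (step 6): P = [1, 4, 6] / [5] / [7] / [9];  Q = [1, 2, 3] / [4] / [5] / [6]
  Insert 3 (step 7): P = [1, 3, 6] / [4] / [5] / [7] / [9];  Q = [1, 2, 3] / [4] / [5] / [6] / [7]
  Insert 8 (step 8): P = [1, 3, 6, 8] / [4] / [5] / [7] / [9];  Q = [1, 2, 3, 8] / [4] / [5] / [6] / [7]
  Insert 2 (step 9): P = [1, 2, 6, 8] / [3] / [4] / [5] / [7] / [9];  Q = [1, 2, 3, 8] / [4] / [5] / [6] / [7] / [9]
Final shape: (4, 1, 1, 1, 1, 1).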